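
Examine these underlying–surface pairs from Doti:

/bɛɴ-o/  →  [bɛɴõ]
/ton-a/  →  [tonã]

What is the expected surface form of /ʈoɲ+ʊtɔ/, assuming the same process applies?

[ʈoɲʊ̃tɔ]

The data show progressive nasality assimilation (vowel nasalisation): /o/ → [õ] after /ɴ/; /a/ → [ã] after /n/ — a vowel is nasalised by an immediately preceding nasal consonant.
/ʊ/ sits next to the nasal /ɲ/ and is therefore nasalised to [ʊ̃].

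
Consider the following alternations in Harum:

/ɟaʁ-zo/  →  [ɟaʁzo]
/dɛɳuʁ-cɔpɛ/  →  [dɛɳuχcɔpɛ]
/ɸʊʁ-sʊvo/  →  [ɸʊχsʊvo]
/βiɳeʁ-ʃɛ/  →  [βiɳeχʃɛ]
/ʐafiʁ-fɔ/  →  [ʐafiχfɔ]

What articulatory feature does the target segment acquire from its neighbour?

voicing

The segment that alternates is /ʁ/, which surfaces as [χ] when adjacent to /c/.
The change voiced → voiceless matches the voicing of the following /c/, identifying this as voicing assimilation.
The same holds elsewhere in the data: /ʁ/ → [χ] before /s/ (voiced → voiceless, matching voiceless); /ʁ/ → [χ] before /ʃ/ (voiced → voiceless, matching voiceless); /ʁ/ → [χ] before /f/ (voiced → voiceless, matching voiceless) — only voicing changes, and always toward the following segment.
No alternation appears in [ɟaʁzo]: there the adjacent consonants already agree in voicing (/ʁ/ and /z/ are both voiced), so this form is consistent with the same rule.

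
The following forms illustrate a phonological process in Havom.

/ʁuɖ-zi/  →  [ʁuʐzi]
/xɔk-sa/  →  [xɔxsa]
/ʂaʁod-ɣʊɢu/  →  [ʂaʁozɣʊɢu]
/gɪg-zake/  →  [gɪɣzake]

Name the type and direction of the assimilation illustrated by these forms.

regressive manner assimilation

The segment that alternates is /ɖ/, which surfaces as [ʐ] when adjacent to /z/.
The change stop → fricative matches the manner of the following /z/, identifying this as manner assimilation.
Place and voice are unchanged, so the assimilation is partial, not total.
The same holds elsewhere in the data: /k/ → [x] before /s/ (stop → fricative, matching a fricative); /d/ → [z] before /ɣ/ (stop → fricative, matching a fricative); /g/ → [ɣ] before /z/ (stop → fricative, matching a fricative) — only manner changes, and always toward the following segment.
The trigger is the following segment, so the direction is regressive (anticipatory).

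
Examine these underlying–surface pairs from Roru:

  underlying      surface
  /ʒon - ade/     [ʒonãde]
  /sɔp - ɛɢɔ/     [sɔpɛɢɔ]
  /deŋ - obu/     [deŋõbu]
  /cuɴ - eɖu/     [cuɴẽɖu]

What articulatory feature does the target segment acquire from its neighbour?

nasality

The vowel /a/ surfaces as nasalised [ã] next to the preceding nasal /n/ — it has acquired the [+nasal] feature of its neighbour.
Likewise in the remaining data: /o/ → [õ] after /ŋ/; /e/ → [ẽ] after /ɴ/ — each time a vowel is nasalised next to a preceding nasal.
No change occurs in [sɔpɛɢɔ] because the vowel at the boundary is adjacent to an oral consonant, not a nasal (/ɛ/ next to /p/).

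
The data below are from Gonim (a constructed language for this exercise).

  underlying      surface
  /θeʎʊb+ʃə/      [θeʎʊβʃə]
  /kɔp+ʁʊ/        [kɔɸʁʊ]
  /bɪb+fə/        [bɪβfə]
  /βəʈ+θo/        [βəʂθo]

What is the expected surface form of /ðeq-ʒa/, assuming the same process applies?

[ðeχʒa]

The data show regressive manner assimilation: /b/ → [β] before /ʃ/; /p/ → [ɸ] before /ʁ/; /b/ → [β] before /f/; /ʈ/ → [ʂ] before /θ/. In each pair only manner changes, matching the following consonant, while place and voice stay constant.
The rule targets /q/ (voiceless uvular stop), which sits before the trigger /ʒ/ (fricative).
Changing only its manner to fricative gives [χ] — the voiceless uvular fricative.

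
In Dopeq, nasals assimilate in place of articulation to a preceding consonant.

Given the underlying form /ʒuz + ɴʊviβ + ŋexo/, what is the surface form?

The rule targets /ɴ/ (voiced uvular nasal), which sits after the trigger /z/ (alveolar).
The voiced alveolar nasal is [n], so /ɴ/ → [n].
The same rule applies at the second boundary: /ŋ/ → [m] next to /β/.

[ʒuznʊviβmexo]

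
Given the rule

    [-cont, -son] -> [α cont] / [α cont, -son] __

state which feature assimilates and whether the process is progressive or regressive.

progressive manner assimilation

The shared variable α links the value of [cont] on the target to that of the neighbouring obstruent. [cont] distinguishes stops from fricatives — a manner-of-articulation feature — so this is manner assimilation.
Since the environment is written before the underscore, the trigger precedes the target; the direction is progressive.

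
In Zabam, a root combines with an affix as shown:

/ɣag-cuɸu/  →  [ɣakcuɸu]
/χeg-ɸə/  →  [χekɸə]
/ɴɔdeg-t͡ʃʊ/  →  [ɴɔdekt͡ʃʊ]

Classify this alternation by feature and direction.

regressive voicing assimilation

Comparing underlying and surface forms, /g/ → [k] is the alternation; the neighbouring /c/ is constant.
/g/ is voiced while /c/ is voiceless; the output [k] is voiceless, matching the trigger — so the feature that spreads is voicing.
Place and manner are unchanged, so the assimilation is partial, not total.
The same holds elsewhere in the data: /g/ → [k] before /ɸ/ (voiced → voiceless, matching voiceless); /g/ → [k] before /t͡ʃ/ (voiced → voiceless, matching voiceless) — only voicing changes, and always toward the following segment.
The trigger is the following segment, so the direction is regressive (anticipatory).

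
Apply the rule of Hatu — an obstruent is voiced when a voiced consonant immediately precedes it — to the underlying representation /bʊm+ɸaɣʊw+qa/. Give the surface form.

[bʊmβaɣʊwɢa]

/ɸ/ is a voiceless bilabial fricative. The preceding trigger /m/ is voiced, so /ɸ/ must become voiced as well.
Changing only its voicing to voiced gives [β] — the voiced bilabial fricative.
At the second juncture, /q/ likewise becomes [ɢ] adjacent to /w/.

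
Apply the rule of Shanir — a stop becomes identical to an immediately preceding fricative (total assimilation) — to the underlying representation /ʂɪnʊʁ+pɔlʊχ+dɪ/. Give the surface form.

[ʂɪnʊʁʁɔlʊχχɪ]

/p/ is the segment targeted by the rule; it sits immediately after /ʁ/, so it assimilates completely and surfaces as [ʁ].
At the second juncture, /d/ likewise becomes [χ] adjacent to /χ/.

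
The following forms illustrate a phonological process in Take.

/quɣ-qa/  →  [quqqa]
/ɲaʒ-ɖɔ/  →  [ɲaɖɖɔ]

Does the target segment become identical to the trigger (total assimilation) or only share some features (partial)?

Comparing underlying and surface forms, /ɣ/ → [q] is the alternation; the neighbouring /q/ is constant.
The output [q] is identical to the trigger /q/ — every feature (place, manner, voicing) has been copied — so this is total assimilation.
The other form behaves the same way: /ʒ/ → [ɖ] before /ɖ/ — in each case the output is a copy of the following consonant.

total assimilation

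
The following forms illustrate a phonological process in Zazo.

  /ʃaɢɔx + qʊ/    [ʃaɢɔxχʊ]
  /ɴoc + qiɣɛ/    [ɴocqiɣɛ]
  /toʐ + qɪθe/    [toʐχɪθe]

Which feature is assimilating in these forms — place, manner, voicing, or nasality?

The segment that alternates is /q/, which surfaces as [χ] when adjacent to /x/.
The change stop → fricative matches the manner of the preceding /x/, identifying this as manner assimilation.
Checking the remaining alternation: /q/ → [χ] after /ʐ/ (stop → fricative, matching a fricative) — only manner changes, and always toward the preceding segment.
No alternation appears in [ɴocqiɣɛ]: there the adjacent consonants already agree in manner (/q/ and /c/ are both stops), so this form is consistent with the same rule.

manner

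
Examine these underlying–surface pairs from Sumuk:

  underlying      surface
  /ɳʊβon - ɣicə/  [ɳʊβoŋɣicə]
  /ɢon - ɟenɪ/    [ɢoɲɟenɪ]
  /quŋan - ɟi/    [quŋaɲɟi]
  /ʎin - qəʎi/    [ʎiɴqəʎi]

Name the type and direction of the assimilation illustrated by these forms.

regressive place assimilation

The segment that alternates is /n/, which surfaces as [ŋ] when adjacent to /ɣ/.
/n/ is alveolar while /ɣ/ is velar; the output [ŋ] is velar, matching the trigger — so the feature that spreads is place.
Manner and voice are unchanged, so the assimilation is partial, not total.
Checking the remaining alternations: /n/ → [ɲ] before /ɟ/ (alveolar → palatal, matching palatal); /n/ → [ɴ] before /q/ (alveolar → uvular, matching uvular) — only place changes, and always toward the following segment.
Since the segment that changes precedes the conditioning segment, the assimilation is regressive.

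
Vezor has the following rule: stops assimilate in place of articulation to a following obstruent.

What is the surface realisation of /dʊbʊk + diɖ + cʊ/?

[dʊbʊtdiɟcʊ]

/k/ is a voiceless velar stop. The following trigger /d/ is alveolar, so /k/ must become alveolar as well.
Changing only its place to alveolar gives [t] — the voiceless alveolar stop.
At the second juncture, /ɖ/ likewise becomes [ɟ] adjacent to /c/.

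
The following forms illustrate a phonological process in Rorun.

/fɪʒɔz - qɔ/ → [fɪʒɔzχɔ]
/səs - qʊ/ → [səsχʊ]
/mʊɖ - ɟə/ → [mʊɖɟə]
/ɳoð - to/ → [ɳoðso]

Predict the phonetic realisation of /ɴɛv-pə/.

The data show progressive manner assimilation: /q/ → [χ] after /z/; /q/ → [χ] after /s/; /t/ → [s] after /ð/. In each pair only manner changes, matching the preceding consonant, while place and voice stay constant.
No alternation appears in [mʊɖɟə]: there the adjacent consonants already agree in manner (/ɟ/ and /ɖ/ are both stops), so this form is consistent with the same rule.
/p/ is a voiceless bilabial stop. The preceding trigger /v/ is a fricative, so /p/ must become a fricative as well.
A voiceless bilabial fricative is [ɸ], so the surface segment is [ɸ].

[ɴɛvɸə]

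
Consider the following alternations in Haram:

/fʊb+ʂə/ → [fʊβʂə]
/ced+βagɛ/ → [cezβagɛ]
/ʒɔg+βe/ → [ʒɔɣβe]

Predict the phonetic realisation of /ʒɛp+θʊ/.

The data show regressive manner assimilation: /b/ → [β] before /ʂ/; /d/ → [z] before /β/; /g/ → [ɣ] before /β/. In each pair only manner changes, matching the following consonant, while place and voice stay constant.
The rule targets /p/ (voiceless bilabial stop), which sits before the trigger /θ/ (fricative).
The voiceless bilabial fricative is [ɸ], so /p/ → [ɸ].

[ʒɛɸθʊ]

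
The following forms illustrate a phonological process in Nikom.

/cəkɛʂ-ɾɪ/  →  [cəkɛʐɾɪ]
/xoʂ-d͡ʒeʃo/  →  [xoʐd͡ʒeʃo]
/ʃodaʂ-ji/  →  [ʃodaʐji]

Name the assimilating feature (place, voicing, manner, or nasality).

Underlying /ʂ/ is realised as [ʐ] next to /ɾ/; /ɾ/ itself does not change.
/ʂ/ is voiceless while /ɾ/ is voiced; the output [ʐ] is voiced, matching the trigger — so the feature that spreads is voicing.
The other alternating forms pattern the same way: /ʂ/ → [ʐ] before /d͡ʒ/ (voiceless → voiced, matching voiced); /ʂ/ → [ʐ] before /j/ (voiceless → voiced, matching voiced) — only voicing changes, and always toward the following segment.

voicing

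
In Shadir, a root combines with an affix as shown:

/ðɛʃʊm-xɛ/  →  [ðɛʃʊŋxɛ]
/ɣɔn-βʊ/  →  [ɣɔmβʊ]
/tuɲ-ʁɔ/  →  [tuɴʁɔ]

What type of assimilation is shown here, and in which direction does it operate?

The segment that alternates is /m/, which surfaces as [ŋ] when adjacent to /x/.
The change bilabial → velar matches the place of the following /x/, identifying this as place assimilation.
Manner and voice are unchanged, so the assimilation is partial, not total.
The same holds elsewhere in the data: /n/ → [m] before /β/ (alveolar → bilabial, matching bilabial); /ɲ/ → [ɴ] before /ʁ/ (palatal → uvular, matching uvular) — only place changes, and always toward the following segment.
Since the segment that changes precedes the conditioning segment, the assimilation is regressive.

regressive place assimilation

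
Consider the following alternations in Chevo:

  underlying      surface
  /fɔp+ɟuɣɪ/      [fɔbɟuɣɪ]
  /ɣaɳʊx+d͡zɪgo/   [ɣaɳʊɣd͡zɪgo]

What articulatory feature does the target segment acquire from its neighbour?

The segment that alternates is /p/, which surfaces as [b] when adjacent to /ɟ/.
/p/ is voiceless while /ɟ/ is voiced; the output [b] is voiced, matching the trigger — so the feature that spreads is voicing.
Checking the remaining alternation: /x/ → [ɣ] before /d͡z/ (voiceless → voiced, matching voiced) — only voicing changes, and always toward the following segment.

voicing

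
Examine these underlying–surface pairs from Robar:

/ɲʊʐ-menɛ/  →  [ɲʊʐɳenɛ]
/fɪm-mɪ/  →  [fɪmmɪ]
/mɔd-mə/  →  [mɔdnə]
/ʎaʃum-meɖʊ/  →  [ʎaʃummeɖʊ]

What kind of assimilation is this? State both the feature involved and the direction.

Underlying /m/ is realised as [ɳ] next to /ʐ/; /ʐ/ itself does not change.
The change bilabial → retroflex matches the place of the preceding /ʐ/, identifying this as place assimilation.
Manner and voice are unchanged, so the assimilation is partial, not total.
Checking the remaining alternation: /m/ → [n] after /d/ (bilabial → alveolar, matching alveolar) — only place changes, and always toward the preceding segment.
No alternation appears in [fɪmmɪ], [ʎaʃummeɖʊ]: there the adjacent consonants already agree in place (/m/ and /m/ are both bilabial; /m/ and /m/ are both bilabial), so these forms are consistent with the same rule.
The trigger is the preceding segment, so the direction is progressive (perseverative).

progressive place assimilation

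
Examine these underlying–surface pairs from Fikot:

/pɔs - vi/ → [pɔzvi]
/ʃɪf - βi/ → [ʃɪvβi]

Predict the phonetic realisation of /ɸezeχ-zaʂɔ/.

[ɸezeʁzaʂɔ]

The data show regressive voicing assimilation: /s/ → [z] before /v/; /f/ → [v] before /β/. In each pair only voicing changes, matching the following consonant, while place and manner stay constant.
/χ/ is a voiceless uvular fricative. The following trigger /z/ is voiced, so /χ/ must become voiced as well.
A voiced uvular fricative is [ʁ], so the surface segment is [ʁ].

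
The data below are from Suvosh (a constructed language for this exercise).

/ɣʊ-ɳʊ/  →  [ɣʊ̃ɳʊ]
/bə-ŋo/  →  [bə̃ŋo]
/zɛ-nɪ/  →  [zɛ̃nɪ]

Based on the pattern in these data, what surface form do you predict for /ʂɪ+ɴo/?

The data show regressive nasality assimilation (vowel nasalisation): /ʊ/ → [ʊ̃] before /ɳ/; /ə/ → [ə̃] before /ŋ/; /ɛ/ → [ɛ̃] before /n/ — a vowel is nasalised by an immediately following nasal consonant.
/ɪ/ sits next to the nasal /ɴ/ and is therefore nasalised to [ɪ̃].

[ʂɪ̃ɴo]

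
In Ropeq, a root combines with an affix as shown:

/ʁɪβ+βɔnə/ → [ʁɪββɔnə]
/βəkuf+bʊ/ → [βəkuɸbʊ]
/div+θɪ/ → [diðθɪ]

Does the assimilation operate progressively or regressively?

regressive

Underlying /f/ is realised as [ɸ] next to /b/; /b/ itself does not change.
/f/ is labiodental while /b/ is bilabial; the output [ɸ] is bilabial, matching the trigger — so the feature that spreads is place.
Checking the remaining alternation: /v/ → [ð] before /θ/ (labiodental → dental, matching dental) — only place changes, and always toward the following segment.
Nothing changes in [ʁɪββɔnə]: there the adjacent consonants already agree in place (/β/ and /β/ are both bilabial), so this form is consistent with the same rule.
The trigger is the following segment, so the direction is regressive (anticipatory).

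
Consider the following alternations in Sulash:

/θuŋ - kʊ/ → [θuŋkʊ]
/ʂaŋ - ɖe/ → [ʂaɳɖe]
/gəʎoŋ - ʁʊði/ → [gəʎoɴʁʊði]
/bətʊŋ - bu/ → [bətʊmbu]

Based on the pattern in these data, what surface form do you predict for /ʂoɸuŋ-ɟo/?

The data show regressive place assimilation: /ŋ/ → [ɳ] before /ɖ/; /ŋ/ → [ɴ] before /ʁ/; /ŋ/ → [m] before /b/. In each pair only place changes, matching the following consonant, while manner and voice stay constant.
Nothing changes in [θuŋkʊ]: there the adjacent consonants already agree in place (/ŋ/ and /k/ are both velar), so this form is consistent with the same rule.
/ŋ/ is a voiced velar nasal. The following trigger /ɟ/ is palatal, so /ŋ/ must become palatal as well.
Changing only its place to palatal gives [ɲ] — the voiced palatal nasal.

[ʂoɸuɲɟo]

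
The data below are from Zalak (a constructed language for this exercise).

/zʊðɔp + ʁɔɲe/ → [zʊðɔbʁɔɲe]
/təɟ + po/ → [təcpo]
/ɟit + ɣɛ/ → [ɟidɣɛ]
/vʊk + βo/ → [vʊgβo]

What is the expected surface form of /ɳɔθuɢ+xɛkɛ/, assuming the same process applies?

The data show regressive voicing assimilation: /p/ → [b] before /ʁ/; /ɟ/ → [c] before /p/; /t/ → [d] before /ɣ/; /k/ → [g] before /β/. In each pair only voicing changes, matching the following consonant, while place and manner stay constant.
The rule targets /ɢ/ (voiced uvular stop), which sits before the trigger /x/ (voiceless).
The voiceless uvular stop is [q], so /ɢ/ → [q].

[ɳɔθuqxɛkɛ]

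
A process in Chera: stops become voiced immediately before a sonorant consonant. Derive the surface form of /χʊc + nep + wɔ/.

The rule targets /c/ (voiceless palatal stop), which sits before the trigger /n/ (voiced).
Changing only its voicing to voiced gives [ɟ] — the voiced palatal stop.
The same rule applies at the second boundary: /p/ → [b] next to /w/.

[χʊɟnebwɔ]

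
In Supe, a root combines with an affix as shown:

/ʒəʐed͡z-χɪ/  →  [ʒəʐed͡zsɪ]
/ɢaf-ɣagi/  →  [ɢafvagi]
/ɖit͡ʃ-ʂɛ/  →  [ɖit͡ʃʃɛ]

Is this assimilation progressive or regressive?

progressive

Comparing underlying and surface forms, /χ/ → [s] is the alternation; the neighbouring /d͡z/ is constant.
/χ/ is uvular while /d͡z/ is alveolar; the output [s] is alveolar, matching the trigger — so the feature that spreads is place.
Checking the remaining alternations: /ɣ/ → [v] after /f/ (velar → labiodental, matching labiodental); /ʂ/ → [ʃ] after /t͡ʃ/ (retroflex → postalveolar, matching postalveolar) — only place changes, and always toward the preceding segment.
Since the segment that changes follows the conditioning segment, the assimilation is progressive.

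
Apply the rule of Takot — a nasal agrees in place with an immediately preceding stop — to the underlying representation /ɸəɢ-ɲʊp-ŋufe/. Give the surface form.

[ɸəɢɴʊpmufe]

/ɲ/ is a voiced palatal nasal. The preceding trigger /ɢ/ is uvular, so /ɲ/ must become uvular as well.
The voiced uvular nasal is [ɴ], so /ɲ/ → [ɴ].
The same rule applies at the second boundary: /ŋ/ → [m] next to /p/.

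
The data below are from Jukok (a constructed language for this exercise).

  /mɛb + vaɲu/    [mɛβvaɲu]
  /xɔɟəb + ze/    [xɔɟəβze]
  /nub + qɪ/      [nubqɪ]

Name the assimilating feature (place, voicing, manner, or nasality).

Comparing underlying and surface forms, /b/ → [β] is the alternation; the neighbouring /v/ is constant.
/b/ is a stop while /v/ is a fricative; the output [β] is a fricative, matching the trigger — so the feature that spreads is manner.
The other alternating form patterns the same way: /b/ → [β] before /z/ (stop → fricative, matching a fricative) — only manner changes, and always toward the following segment.
Nothing changes in [nubqɪ]: there the adjacent consonants already agree in manner (/b/ and /q/ are both stops), so this form is consistent with the same rule.

manner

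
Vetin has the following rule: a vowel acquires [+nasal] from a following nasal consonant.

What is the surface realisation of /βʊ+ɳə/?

[βʊ̃ɳə]

/ʊ/ sits next to the nasal /ɳ/ and is therefore nasalised to [ʊ̃].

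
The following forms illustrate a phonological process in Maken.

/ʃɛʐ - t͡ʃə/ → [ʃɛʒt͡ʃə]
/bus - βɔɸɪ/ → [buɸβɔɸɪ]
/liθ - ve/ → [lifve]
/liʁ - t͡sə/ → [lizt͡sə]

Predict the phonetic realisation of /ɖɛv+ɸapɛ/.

The data show regressive place assimilation: /ʐ/ → [ʒ] before /t͡ʃ/; /s/ → [ɸ] before /β/; /θ/ → [f] before /v/; /ʁ/ → [z] before /t͡s/. In each pair only place changes, matching the following consonant, while manner and voice stay constant.
The rule targets /v/ (voiced labiodental fricative), which sits before the trigger /ɸ/ (bilabial).
Changing only its place to bilabial gives [β] — the voiced bilabial fricative.

[ɖɛβɸapɛ]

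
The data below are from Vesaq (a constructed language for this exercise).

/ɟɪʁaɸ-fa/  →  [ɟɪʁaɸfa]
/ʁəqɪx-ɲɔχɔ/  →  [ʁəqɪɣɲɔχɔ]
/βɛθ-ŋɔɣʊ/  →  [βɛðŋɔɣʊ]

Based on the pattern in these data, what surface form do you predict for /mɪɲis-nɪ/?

The data show regressive voicing assimilation: /x/ → [ɣ] before /ɲ/; /θ/ → [ð] before /ŋ/. In each pair only voicing changes, matching the following consonant, while place and manner stay constant.
No alternation appears in [ɟɪʁaɸfa]: there the adjacent consonants already agree in voicing (/ɸ/ and /f/ are both voiceless), so this form is consistent with the same rule.
/s/ is a voiceless alveolar fricative. The following trigger /n/ is voiced, so /s/ must become voiced as well.
Changing only its voicing to voiced gives [z] — the voiced alveolar fricative.

[mɪɲiznɪ]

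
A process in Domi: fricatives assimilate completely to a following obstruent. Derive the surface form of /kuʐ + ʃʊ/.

[kuʃʃʊ]

/ʐ/ is the segment targeted by the rule; it sits immediately before /ʃ/, so it assimilates completely and surfaces as [ʃ].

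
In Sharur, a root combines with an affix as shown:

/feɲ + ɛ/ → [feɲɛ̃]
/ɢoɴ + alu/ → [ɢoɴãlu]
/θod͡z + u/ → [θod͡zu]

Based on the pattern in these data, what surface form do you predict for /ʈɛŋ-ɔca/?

The data show progressive nasality assimilation (vowel nasalisation): /ɛ/ → [ɛ̃] after /ɲ/; /a/ → [ã] after /ɴ/ — a vowel is nasalised by an immediately preceding nasal consonant.
No change occurs in [θod͡zu] because the vowel at the boundary is adjacent to an oral consonant, not a nasal (/u/ next to /d͡z/).
The vowel /ɔ/ is adjacent to the preceding nasal /ŋ/, so it acquires [+nasal] and surfaces as [ɔ̃].

[ʈɛŋɔ̃ca]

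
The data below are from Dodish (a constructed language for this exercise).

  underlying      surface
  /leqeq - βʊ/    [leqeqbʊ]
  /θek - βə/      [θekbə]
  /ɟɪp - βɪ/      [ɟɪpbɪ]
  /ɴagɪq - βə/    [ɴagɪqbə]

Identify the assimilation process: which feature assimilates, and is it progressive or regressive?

progressive manner assimilation

Underlying /β/ is realised as [b] next to /q/; /q/ itself does not change.
/β/ is a fricative while /q/ is a stop; the output [b] is a stop, matching the trigger — so the feature that spreads is manner.
Place and voice are unchanged, so the assimilation is partial, not total.
The same holds elsewhere in the data: /β/ → [b] after /k/ (fricative → stop, matching a stop); /β/ → [b] after /p/ (fricative → stop, matching a stop) — only manner changes, and always toward the preceding segment.
Since the segment that changes follows the conditioning segment, the assimilation is progressive.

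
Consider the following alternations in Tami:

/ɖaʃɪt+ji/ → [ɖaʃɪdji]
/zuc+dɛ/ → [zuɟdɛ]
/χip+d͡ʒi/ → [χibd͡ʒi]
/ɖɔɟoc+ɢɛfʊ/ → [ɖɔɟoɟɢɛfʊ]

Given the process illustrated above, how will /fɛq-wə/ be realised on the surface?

The data show regressive voicing assimilation: /t/ → [d] before /j/; /c/ → [ɟ] before /d/; /p/ → [b] before /d͡ʒ/; /c/ → [ɟ] before /ɢ/. In each pair only voicing changes, matching the following consonant, while place and manner stay constant.
/q/ is a voiceless uvular stop. The following trigger /w/ is voiced, so /q/ must become voiced as well.
The voiced uvular stop is [ɢ], so /q/ → [ɢ].

[fɛɢwə]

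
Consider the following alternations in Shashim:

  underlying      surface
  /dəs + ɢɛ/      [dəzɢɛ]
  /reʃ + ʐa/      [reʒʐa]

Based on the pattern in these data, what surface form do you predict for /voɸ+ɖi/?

The data show regressive voicing assimilation: /s/ → [z] before /ɢ/; /ʃ/ → [ʒ] before /ʐ/. In each pair only voicing changes, matching the following consonant, while place and manner stay constant.
The rule targets /ɸ/ (voiceless bilabial fricative), which sits before the trigger /ɖ/ (voiced).
Changing only its voicing to voiced gives [β] — the voiced bilabial fricative.

[voβɖi]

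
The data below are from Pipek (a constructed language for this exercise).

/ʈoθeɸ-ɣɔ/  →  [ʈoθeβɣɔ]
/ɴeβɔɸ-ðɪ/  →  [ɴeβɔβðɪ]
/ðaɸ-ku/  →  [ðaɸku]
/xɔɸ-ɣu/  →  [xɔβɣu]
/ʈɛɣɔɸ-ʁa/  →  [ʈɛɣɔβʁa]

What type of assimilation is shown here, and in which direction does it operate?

regressive voicing assimilation

The segment that alternates is /ɸ/, which surfaces as [β] when adjacent to /ɣ/.
The change voiceless → voiced matches the voicing of the following /ɣ/, identifying this as voicing assimilation.
Place and manner are unchanged, so the assimilation is partial, not total.
The same holds elsewhere in the data: /ɸ/ → [β] before /ð/ (voiceless → voiced, matching voiced); /ɸ/ → [β] before /ʁ/ (voiceless → voiced, matching voiced) — only voicing changes, and always toward the following segment.
Nothing changes in [ðaɸku]: there the adjacent consonants already agree in voicing (/ɸ/ and /k/ are both voiceless), so this form is consistent with the same rule.
Since the segment that changes precedes the conditioning segment, the assimilation is regressive.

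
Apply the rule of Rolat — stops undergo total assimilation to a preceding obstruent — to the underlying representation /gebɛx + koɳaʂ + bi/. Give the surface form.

/k/ is the segment targeted by the rule; it sits immediately after /x/, so it assimilates completely and surfaces as [x].
At the second juncture, /b/ likewise becomes [ʂ] adjacent to /ʂ/.

[gebɛxxoɳaʂʂi]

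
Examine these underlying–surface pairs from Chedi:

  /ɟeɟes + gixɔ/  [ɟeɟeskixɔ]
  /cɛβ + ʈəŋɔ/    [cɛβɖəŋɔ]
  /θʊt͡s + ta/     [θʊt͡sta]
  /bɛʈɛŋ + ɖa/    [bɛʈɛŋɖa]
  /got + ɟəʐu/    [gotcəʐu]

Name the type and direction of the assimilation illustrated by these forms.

progressive voicing assimilation

The segment that alternates is /g/, which surfaces as [k] when adjacent to /s/.
The change voiced → voiceless matches the voicing of the preceding /s/, identifying this as voicing assimilation.
Place and manner are unchanged, so the assimilation is partial, not total.
Checking the remaining alternations: /ʈ/ → [ɖ] after /β/ (voiceless → voiced, matching voiced); /ɟ/ → [c] after /t/ (voiced → voiceless, matching voiceless) — only voicing changes, and always toward the preceding segment.
Nothing changes in [θʊt͡sta], [bɛʈɛŋɖa]: there the adjacent consonants already agree in voicing (/t/ and /t͡s/ are both voiceless; /ɖ/ and /ŋ/ are both voiced), so these forms are consistent with the same rule.
Since the segment that changes follows the conditioning segment, the assimilation is progressive.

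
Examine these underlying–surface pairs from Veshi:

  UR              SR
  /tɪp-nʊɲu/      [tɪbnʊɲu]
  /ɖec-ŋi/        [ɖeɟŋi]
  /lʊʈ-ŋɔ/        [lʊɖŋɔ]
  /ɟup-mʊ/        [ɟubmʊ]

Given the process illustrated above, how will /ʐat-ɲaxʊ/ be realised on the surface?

The data show regressive voicing assimilation: /p/ → [b] before /n/; /c/ → [ɟ] before /ŋ/; /ʈ/ → [ɖ] before /ŋ/; /p/ → [b] before /m/. In each pair only voicing changes, matching the following consonant, while place and manner stay constant.
The rule targets /t/ (voiceless alveolar stop), which sits before the trigger /ɲ/ (voiced).
Changing only its voicing to voiced gives [d] — the voiced alveolar stop.

[ʐadɲaxʊ]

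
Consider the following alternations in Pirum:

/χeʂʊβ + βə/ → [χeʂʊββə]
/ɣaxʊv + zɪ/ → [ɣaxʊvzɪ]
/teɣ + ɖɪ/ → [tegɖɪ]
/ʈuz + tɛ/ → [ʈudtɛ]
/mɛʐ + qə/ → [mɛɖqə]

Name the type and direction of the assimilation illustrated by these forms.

Comparing underlying and surface forms, /ɣ/ → [g] is the alternation; the neighbouring /ɖ/ is constant.
The change fricative → stop matches the manner of the following /ɖ/, identifying this as manner assimilation.
Place and voice are unchanged, so the assimilation is partial, not total.
The same holds elsewhere in the data: /z/ → [d] before /t/ (fricative → stop, matching a stop); /ʐ/ → [ɖ] before /q/ (fricative → stop, matching a stop) — only manner changes, and always toward the following segment.
No alternation appears in [χeʂʊββə], [ɣaxʊvzɪ]: there the adjacent consonants already agree in manner (/β/ and /β/ are both fricatives; /v/ and /z/ are both fricatives), so these forms are consistent with the same rule.
Since the segment that changes precedes the conditioning segment, the assimilation is regressive.

regressive manner assimilation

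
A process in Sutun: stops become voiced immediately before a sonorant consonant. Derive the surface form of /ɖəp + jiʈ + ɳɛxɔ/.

/p/ is a voiceless bilabial stop. The following trigger /j/ is voiced, so /p/ must become voiced as well.
The voiced bilabial stop is [b], so /p/ → [b].
At the second juncture, /ʈ/ likewise becomes [ɖ] adjacent to /ɳ/.

[ɖəbjiɖɳɛxɔ]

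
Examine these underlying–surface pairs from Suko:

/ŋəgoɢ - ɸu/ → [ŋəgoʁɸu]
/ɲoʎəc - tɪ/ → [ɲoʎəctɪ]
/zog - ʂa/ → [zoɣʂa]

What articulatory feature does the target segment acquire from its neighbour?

Comparing underlying and surface forms, /ɢ/ → [ʁ] is the alternation; the neighbouring /ɸ/ is constant.
/ɢ/ is a stop while /ɸ/ is a fricative; the output [ʁ] is a fricative, matching the trigger — so the feature that spreads is manner.
The same holds elsewhere in the data: /g/ → [ɣ] before /ʂ/ (stop → fricative, matching a fricative) — only manner changes, and always toward the following segment.
No alternation appears in [ɲoʎəctɪ]: there the adjacent consonants already agree in manner (/c/ and /t/ are both stops), so this form is consistent with the same rule.

manner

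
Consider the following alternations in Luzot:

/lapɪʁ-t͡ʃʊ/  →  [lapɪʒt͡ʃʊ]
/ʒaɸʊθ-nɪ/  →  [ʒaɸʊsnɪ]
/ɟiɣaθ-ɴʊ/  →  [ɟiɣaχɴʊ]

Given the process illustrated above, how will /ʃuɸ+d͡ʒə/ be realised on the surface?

The data show regressive place assimilation: /ʁ/ → [ʒ] before /t͡ʃ/; /θ/ → [s] before /n/; /θ/ → [χ] before /ɴ/. In each pair only place changes, matching the following consonant, while manner and voice stay constant.
The rule targets /ɸ/ (voiceless bilabial fricative), which sits before the trigger /d͡ʒ/ (postalveolar).
Changing only its place to postalveolar gives [ʃ] — the voiceless postalveolar fricative.

[ʃuʃd͡ʒə]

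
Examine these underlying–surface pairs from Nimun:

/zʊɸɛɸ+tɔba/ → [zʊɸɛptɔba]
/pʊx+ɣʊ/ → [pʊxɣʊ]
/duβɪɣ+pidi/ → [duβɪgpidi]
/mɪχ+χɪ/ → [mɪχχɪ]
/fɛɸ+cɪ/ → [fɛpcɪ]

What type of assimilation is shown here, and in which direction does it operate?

Underlying /ɸ/ is realised as [p] next to /t/; /t/ itself does not change.
/ɸ/ is a fricative while /t/ is a stop; the output [p] is a stop, matching the trigger — so the feature that spreads is manner.
Place and voice are unchanged, so the assimilation is partial, not total.
Checking the remaining alternations: /ɣ/ → [g] before /p/ (fricative → stop, matching a stop); /ɸ/ → [p] before /c/ (fricative → stop, matching a stop) — only manner changes, and always toward the following segment.
Nothing changes in [pʊxɣʊ], [mɪχχɪ]: there the adjacent consonants already agree in manner (/x/ and /ɣ/ are both fricatives; /χ/ and /χ/ are both fricatives), so these forms are consistent with the same rule.
The trigger is the following segment, so the direction is regressive (anticipatory).

regressive manner assimilation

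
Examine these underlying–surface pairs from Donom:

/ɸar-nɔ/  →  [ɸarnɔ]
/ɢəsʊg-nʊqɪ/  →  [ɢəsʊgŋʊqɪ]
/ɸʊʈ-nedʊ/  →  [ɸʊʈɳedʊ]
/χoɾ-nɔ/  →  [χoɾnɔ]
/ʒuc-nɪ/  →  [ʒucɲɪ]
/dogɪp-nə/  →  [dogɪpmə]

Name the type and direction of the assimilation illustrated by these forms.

progressive place assimilation

Underlying /n/ is realised as [ŋ] next to /g/; /g/ itself does not change.
The change alveolar → velar matches the place of the preceding /g/, identifying this as place assimilation.
Manner and voice are unchanged, so the assimilation is partial, not total.
Checking the remaining alternations: /n/ → [ɳ] after /ʈ/ (alveolar → retroflex, matching retroflex); /n/ → [ɲ] after /c/ (alveolar → palatal, matching palatal); /n/ → [m] after /p/ (alveolar → bilabial, matching bilabial) — only place changes, and always toward the preceding segment.
No alternation appears in [ɸarnɔ], [χoɾnɔ]: there the adjacent consonants already agree in place (/n/ and /r/ are both alveolar; /n/ and /ɾ/ are both alveolar), so these forms are consistent with the same rule.
The trigger is the preceding segment, so the direction is progressive (perseverative).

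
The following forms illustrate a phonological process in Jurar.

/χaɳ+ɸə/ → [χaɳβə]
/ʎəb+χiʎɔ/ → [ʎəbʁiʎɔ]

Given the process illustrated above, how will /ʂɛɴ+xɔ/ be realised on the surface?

The data show progressive voicing assimilation: /ɸ/ → [β] after /ɳ/; /χ/ → [ʁ] after /b/. In each pair only voicing changes, matching the preceding consonant, while place and manner stay constant.
The rule targets /x/ (voiceless velar fricative), which sits after the trigger /ɴ/ (voiced).
A voiced velar fricative is [ɣ], so the surface segment is [ɣ].

[ʂɛɴɣɔ]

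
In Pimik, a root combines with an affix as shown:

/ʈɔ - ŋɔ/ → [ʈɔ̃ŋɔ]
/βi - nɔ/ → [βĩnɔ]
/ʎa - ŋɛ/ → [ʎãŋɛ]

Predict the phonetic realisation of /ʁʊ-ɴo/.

[ʁʊ̃ɴo]

The data show regressive nasality assimilation (vowel nasalisation): /ɔ/ → [ɔ̃] before /ŋ/; /i/ → [ĩ] before /n/; /a/ → [ã] before /ŋ/ — a vowel is nasalised by an immediately following nasal consonant.
/ʊ/ sits next to the nasal /ɴ/ and is therefore nasalised to [ʊ̃].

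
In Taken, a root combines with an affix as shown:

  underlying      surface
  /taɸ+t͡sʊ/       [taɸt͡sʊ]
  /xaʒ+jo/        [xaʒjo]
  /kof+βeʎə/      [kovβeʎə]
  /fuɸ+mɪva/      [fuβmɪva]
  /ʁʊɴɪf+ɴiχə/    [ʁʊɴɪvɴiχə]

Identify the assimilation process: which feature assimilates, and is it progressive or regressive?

The segment that alternates is /f/, which surfaces as [v] when adjacent to /β/.
The change voiceless → voiced matches the voicing of the following /β/, identifying this as voicing assimilation.
Place and manner are unchanged, so the assimilation is partial, not total.
The same holds elsewhere in the data: /ɸ/ → [β] before /m/ (voiceless → voiced, matching voiced); /f/ → [v] before /ɴ/ (voiceless → voiced, matching voiced) — only voicing changes, and always toward the following segment.
Nothing changes in [taɸt͡sʊ], [xaʒjo]: there the adjacent consonants already agree in voicing (/ɸ/ and /t͡s/ are both voiceless; /ʒ/ and /j/ are both voiced), so these forms are consistent with the same rule.
Since the segment that changes precedes the conditioning segment, the assimilation is regressive.

regressive voicing assimilation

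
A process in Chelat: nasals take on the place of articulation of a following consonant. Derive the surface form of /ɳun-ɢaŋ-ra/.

The rule targets /n/ (voiced alveolar nasal), which sits before the trigger /ɢ/ (uvular).
The voiced uvular nasal is [ɴ], so /n/ → [ɴ].
At the second juncture, /ŋ/ likewise becomes [n] adjacent to /r/.

[ɳuɴɢanra]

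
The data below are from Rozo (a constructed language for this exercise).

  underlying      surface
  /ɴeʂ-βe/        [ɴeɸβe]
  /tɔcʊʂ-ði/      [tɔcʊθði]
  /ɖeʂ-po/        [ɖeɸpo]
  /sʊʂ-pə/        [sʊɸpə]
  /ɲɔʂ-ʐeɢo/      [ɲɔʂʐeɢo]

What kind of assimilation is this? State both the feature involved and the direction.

Underlying /ʂ/ is realised as [ɸ] next to /β/; /β/ itself does not change.
/ʂ/ is retroflex while /β/ is bilabial; the output [ɸ] is bilabial, matching the trigger — so the feature that spreads is place.
Manner and voice are unchanged, so the assimilation is partial, not total.
The other alternating forms pattern the same way: /ʂ/ → [θ] before /ð/ (retroflex → dental, matching dental); /ʂ/ → [ɸ] before /p/ (retroflex → bilabial, matching bilabial) — only place changes, and always toward the following segment.
No alternation appears in [ɲɔʂʐeɢo]: there the adjacent consonants already agree in place (/ʂ/ and /ʐ/ are both retroflex), so this form is consistent with the same rule.
The trigger is the following segment, so the direction is regressive (anticipatory).

regressive place assimilation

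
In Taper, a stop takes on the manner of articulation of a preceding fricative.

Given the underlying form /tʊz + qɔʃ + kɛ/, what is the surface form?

[tʊzχɔʃxɛ]

The rule targets /q/ (voiceless uvular stop), which sits after the trigger /z/ (fricative).
The voiceless uvular fricative is [χ], so /q/ → [χ].
At the second juncture, /k/ likewise becomes [x] adjacent to /ʃ/.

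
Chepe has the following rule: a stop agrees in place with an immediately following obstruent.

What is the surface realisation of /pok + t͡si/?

/k/ is a voiceless velar stop. The following trigger /t͡s/ is alveolar, so /k/ must become alveolar as well.
A voiceless alveolar stop is [t], so the surface segment is [t].

[pott͡si]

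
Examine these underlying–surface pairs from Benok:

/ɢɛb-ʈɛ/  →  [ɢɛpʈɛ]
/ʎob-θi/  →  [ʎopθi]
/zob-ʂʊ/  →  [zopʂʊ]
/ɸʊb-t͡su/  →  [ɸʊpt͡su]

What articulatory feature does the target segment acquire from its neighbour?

voicing

The segment that alternates is /b/, which surfaces as [p] when adjacent to /ʈ/.
/b/ is voiced while /ʈ/ is voiceless; the output [p] is voiceless, matching the trigger — so the feature that spreads is voicing.
Checking the remaining alternations: /b/ → [p] before /θ/ (voiced → voiceless, matching voiceless); /b/ → [p] before /ʂ/ (voiced → voiceless, matching voiceless); /b/ → [p] before /t͡s/ (voiced → voiceless, matching voiceless) — only voicing changes, and always toward the following segment.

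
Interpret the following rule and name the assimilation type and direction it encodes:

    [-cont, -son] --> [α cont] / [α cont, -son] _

The shared variable α links the value of [cont] on the target to that of the neighbouring obstruent. [cont] distinguishes stops from fricatives — a manner-of-articulation feature — so this is manner assimilation.
The conditioning segment sits to the left of the focus bar, meaning the trigger precedes the segment that changes — progressive assimilation.

progressive manner assimilation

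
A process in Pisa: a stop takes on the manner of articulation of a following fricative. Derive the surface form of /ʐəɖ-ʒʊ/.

The rule targets /ɖ/ (voiced retroflex stop), which sits before the trigger /ʒ/ (fricative).
The voiced retroflex fricative is [ʐ], so /ɖ/ → [ʐ].

[ʐəʐʒʊ]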